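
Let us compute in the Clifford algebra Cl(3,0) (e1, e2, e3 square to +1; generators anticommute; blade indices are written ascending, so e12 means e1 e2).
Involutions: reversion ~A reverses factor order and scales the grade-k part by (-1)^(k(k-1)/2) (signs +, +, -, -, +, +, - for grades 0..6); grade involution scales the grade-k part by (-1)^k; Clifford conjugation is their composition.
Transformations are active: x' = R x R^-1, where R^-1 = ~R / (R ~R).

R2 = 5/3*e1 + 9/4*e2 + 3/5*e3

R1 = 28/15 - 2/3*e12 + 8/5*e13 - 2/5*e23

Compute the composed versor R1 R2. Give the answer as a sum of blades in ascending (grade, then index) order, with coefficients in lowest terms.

Distribute over the terms of R2 (each basis-blade product reordered to ascending indices, repeated generators contracted through their squares):
R1 (5/3*e1) = 28/9*e1 + 10/9*e2 - 8/3*e3 - 2/3*e123
R1 (9/4*e2) = -3/2*e1 + 21/5*e2 + 9/10*e3 - 18/5*e123
R1 (3/5*e3) = 24/25*e1 - 6/25*e2 + 28/25*e3 - 2/5*e123
Summing the partial products and collecting blades:
Answer: 1157/450*e1 + 1141/225*e2 - 97/150*e3 - 14/3*e123


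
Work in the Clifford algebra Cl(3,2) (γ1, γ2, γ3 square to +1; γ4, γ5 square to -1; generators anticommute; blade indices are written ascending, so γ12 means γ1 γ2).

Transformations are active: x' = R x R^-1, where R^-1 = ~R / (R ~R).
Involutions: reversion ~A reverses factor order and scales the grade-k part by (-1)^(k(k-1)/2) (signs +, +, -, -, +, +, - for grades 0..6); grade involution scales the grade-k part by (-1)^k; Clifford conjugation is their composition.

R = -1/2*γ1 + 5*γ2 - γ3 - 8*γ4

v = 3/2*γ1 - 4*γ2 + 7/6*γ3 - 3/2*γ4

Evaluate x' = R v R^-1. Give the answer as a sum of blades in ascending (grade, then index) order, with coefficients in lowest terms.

~R = -1/2*γ1 + 5*γ2 - γ3 - 8*γ4, and R ~R = -151/4, so R^-1 = ~R / (-151/4).
R v = -407/12 - 11/2*γ12 + 11/12*γ13 + 51/4*γ14 + 11/6*γ23 - 79/2*γ24 + 65/6*γ34
Answer: -2173/906*γ1 + 5882/453*γ2 - 895/302*γ3 - 11665/906*γ4


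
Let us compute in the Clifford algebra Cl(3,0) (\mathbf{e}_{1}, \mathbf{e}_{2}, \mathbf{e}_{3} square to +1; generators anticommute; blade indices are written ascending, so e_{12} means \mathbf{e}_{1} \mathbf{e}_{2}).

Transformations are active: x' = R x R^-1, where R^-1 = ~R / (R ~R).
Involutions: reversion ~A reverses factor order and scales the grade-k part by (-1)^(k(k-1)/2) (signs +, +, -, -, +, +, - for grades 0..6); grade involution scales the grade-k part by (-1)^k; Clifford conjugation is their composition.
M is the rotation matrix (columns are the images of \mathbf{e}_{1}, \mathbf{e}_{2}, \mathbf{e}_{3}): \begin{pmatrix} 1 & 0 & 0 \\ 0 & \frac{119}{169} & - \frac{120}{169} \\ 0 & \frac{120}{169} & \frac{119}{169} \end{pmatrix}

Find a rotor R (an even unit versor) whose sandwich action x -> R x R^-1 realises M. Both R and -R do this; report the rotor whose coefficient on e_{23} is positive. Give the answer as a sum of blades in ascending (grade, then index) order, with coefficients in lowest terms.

Method: write R = a + b12*e_{12} + b13*e_{13} + b23*e_{23} with a^2 + b12^2 + b13^2 + b23^2 = 1 (so R^-1 = ~R). Expanding the columns R e_j ~R gives tr M = 4a^2 - 1 and, from the antisymmetric part, M21 - M12 = -4a*b12, M13 - M31 = 4a*b13, M32 - M23 = -4a*b23.
Here tr M = \frac{407}{169}, so a^2 = (1 + tr M)/4 = \frac{144}{169} and a = ±\frac{12}{13}. Taking a = \frac{12}{13}: M21 - M12 = 0, M13 - M31 = 0, M32 - M23 = \frac{240}{169}, giving b12 = 0, b13 = 0, b23 = -\frac{5}{13}, i.e. R = \frac{12}{13} - \frac{5}{13} e_{23}.
Its e_{23} coefficient is negative, so report the other preimage -R.
Answer: -\frac{12}{13} + \frac{5}{13} e_{23}. Recall the cover is two-to-one: with M of trace \frac{407}{169}, both preimages act alike, and the stated e_{23} sign chooses the sheet.


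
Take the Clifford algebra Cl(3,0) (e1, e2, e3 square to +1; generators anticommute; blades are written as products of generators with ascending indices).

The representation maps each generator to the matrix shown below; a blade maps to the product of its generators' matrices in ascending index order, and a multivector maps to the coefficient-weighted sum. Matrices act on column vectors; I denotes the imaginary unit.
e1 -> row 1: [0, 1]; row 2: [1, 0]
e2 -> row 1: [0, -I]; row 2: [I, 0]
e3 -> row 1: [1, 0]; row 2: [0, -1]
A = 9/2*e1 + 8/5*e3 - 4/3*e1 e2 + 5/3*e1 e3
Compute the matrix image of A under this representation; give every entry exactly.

Bivector images (products of the table entries): rho(e1 e2) = rho(e1)rho(e2) = row 1: [I, 0]; row 2: [0, -I]; rho(e1 e3) = rho(e1)rho(e3) = row 1: [0, -1]; row 2: [1, 0].
M = (9/2)*rho(e1) + (8/5)*rho(e3) + (-4/3)*rho(e1 e2) + (5/3)*rho(e1 e3), summed entrywise:
Answer: row 1: [8/5 - 4*I/3, 17/6]; row 2: [37/6, -8/5 + 4*I/3]


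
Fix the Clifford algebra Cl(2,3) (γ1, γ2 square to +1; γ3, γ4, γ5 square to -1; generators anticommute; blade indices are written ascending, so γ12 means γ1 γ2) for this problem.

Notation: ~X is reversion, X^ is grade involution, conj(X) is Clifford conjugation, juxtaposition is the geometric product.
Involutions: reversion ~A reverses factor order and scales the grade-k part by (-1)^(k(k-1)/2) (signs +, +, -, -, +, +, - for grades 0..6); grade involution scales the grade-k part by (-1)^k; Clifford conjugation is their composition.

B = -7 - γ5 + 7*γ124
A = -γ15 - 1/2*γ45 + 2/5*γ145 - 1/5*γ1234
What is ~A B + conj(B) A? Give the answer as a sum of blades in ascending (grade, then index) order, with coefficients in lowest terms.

first term: γ1 - 7/5*γ3 + 1/2*γ4 - 2/5*γ14 - 7*γ15 - 14/5*γ25 - 7/2*γ45 + 7/2*γ125 + 14/5*γ145 - 7*γ245 + 7/5*γ1234 + 1/5*γ12345
second term: -γ1 + 7/5*γ3 - 1/2*γ4 - 2/5*γ14 + 7*γ15 - 14/5*γ25 + 7/2*γ45 + 7/2*γ125 - 14/5*γ145 - 7*γ245 + 7/5*γ1234 - 1/5*γ12345
Answer: -4/5*γ14 - 28/5*γ25 + 7*γ125 - 14*γ245 + 14/5*γ1234


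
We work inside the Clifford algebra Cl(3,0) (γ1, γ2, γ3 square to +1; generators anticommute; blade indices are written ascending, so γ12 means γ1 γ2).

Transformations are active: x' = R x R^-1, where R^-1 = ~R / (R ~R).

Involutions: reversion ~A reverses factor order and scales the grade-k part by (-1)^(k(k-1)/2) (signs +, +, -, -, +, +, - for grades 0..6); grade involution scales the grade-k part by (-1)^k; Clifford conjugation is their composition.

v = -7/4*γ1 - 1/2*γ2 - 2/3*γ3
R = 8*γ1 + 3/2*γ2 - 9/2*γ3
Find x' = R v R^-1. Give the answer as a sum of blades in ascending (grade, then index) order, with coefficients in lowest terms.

~R = 8*γ1 + 3/2*γ2 - 9/2*γ3, and R ~R = 173/2, so R^-1 = ~R / (173/2).
R v = -47/4 - 11/8*γ12 - 317/24*γ13 - 13/4*γ23
Answer: -293/692*γ1 + 16/173*γ2 + 1961/1038*γ3


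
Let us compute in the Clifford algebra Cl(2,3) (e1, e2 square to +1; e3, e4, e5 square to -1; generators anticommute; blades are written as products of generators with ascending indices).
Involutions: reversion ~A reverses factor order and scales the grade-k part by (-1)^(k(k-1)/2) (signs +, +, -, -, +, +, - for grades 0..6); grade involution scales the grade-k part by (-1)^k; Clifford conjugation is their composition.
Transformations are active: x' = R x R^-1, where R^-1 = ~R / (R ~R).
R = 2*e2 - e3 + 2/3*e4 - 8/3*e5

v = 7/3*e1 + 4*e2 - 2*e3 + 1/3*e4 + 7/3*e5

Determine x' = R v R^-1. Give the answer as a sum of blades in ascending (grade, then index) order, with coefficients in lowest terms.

~R = 2*e2 - e3 + 2/3*e4 - 8/3*e5, and R ~R = -41/9, so R^-1 = ~R / (-41/9).
R v = 12 - 14/3*e1 e2 + 7/3*e1 e3 - 14/9*e1 e4 + 56/9*e1 e5 - 2*e2 e4 + 46/3*e2 e5 + e3 e4 - 23/3*e3 e5 + 22/9*e4 e5
Answer: -7/3*e1 - 596/41*e2 + 298/41*e3 - 473/123*e4 + 1441/123*e5


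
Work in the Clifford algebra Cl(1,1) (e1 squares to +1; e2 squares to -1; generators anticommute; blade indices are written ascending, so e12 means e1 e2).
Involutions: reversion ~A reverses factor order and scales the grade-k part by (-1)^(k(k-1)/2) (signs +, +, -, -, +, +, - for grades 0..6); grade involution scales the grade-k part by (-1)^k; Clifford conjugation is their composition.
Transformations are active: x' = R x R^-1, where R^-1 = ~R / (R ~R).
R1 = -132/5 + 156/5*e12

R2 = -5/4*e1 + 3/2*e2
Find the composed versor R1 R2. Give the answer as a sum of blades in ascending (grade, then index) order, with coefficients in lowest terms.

Distribute over the terms of R1 (each basis-blade product reordered to ascending indices, repeated generators contracted through their squares):
(-132/5) R2 = 33*e1 - 198/5*e2
(156/5*e12) R2 = -234/5*e1 + 39*e2
Summing the partial products and collecting blades:
Answer: -69/5*e1 - 3/5*e2


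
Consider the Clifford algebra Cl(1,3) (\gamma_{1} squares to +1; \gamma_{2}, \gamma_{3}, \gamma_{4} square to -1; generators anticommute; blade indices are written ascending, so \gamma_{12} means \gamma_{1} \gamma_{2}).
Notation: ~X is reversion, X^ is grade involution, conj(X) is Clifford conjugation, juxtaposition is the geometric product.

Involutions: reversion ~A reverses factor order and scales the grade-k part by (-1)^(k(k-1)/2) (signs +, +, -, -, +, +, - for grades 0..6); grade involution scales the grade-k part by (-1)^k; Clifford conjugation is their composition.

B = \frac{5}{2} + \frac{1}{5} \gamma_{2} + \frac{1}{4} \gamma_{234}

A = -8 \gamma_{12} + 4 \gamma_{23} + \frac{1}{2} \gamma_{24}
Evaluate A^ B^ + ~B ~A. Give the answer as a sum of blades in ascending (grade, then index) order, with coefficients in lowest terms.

first term: -\frac{8}{5} \gamma_{1} - \frac{37}{40} \gamma_{3} + \frac{9}{10} \gamma_{4} - 20 \gamma_{12} + 10 \gamma_{23} + \frac{5}{4} \gamma_{24} - 2 \gamma_{134}
second term: \frac{8}{5} \gamma_{1} + \frac{37}{40} \gamma_{3} - \frac{9}{10} \gamma_{4} + 20 \gamma_{12} - 10 \gamma_{23} - \frac{5}{4} \gamma_{24} - 2 \gamma_{134}
Answer: -4 \gamma_{134}


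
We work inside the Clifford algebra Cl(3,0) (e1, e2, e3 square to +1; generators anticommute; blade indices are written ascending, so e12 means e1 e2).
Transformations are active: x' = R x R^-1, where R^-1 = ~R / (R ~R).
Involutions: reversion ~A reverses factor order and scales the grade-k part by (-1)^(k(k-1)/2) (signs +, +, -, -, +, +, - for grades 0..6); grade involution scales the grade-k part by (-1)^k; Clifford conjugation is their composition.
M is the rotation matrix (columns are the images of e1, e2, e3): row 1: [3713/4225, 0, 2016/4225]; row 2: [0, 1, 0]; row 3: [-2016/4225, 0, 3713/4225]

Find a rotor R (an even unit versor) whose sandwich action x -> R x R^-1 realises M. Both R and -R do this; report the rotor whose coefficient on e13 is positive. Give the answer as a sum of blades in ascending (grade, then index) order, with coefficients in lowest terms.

Method: write R = a + b12*e12 + b13*e13 + b23*e23 with a^2 + b12^2 + b13^2 + b23^2 = 1 (so R^-1 = ~R). Expanding the columns R e_j ~R gives tr M = 4a^2 - 1 and, from the antisymmetric part, M21 - M12 = -4a*b12, M13 - M31 = 4a*b13, M32 - M23 = -4a*b23.
Here tr M = 11651/4225, so a^2 = (1 + tr M)/4 = 3969/4225 and a = ±63/65. Taking a = 63/65: M21 - M12 = 0, M13 - M31 = 4032/4225, M32 - M23 = 0, giving b12 = 0, b13 = 16/65, b23 = 0, i.e. R = 63/65 + 16/65*e13.
Its e13 coefficient is already positive.
Answer: 63/65 + 16/65*e13. Key observation: the double cover Spin(3) -> SO(3) sends R and -R to the same matrix (trace 11651/4225 here), so the stated sign of the e13 coefficient is what selects one sheet.


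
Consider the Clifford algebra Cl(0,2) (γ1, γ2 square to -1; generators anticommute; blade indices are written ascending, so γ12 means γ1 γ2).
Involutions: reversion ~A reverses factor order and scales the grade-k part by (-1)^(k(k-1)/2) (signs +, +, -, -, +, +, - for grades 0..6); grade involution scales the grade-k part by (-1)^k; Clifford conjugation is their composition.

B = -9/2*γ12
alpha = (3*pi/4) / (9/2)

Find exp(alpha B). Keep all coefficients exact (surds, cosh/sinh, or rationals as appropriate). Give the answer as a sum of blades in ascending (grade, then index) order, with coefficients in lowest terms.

B^2 = (-9/2)^2*(γ12)^2 = 81/4*(-1) = -81/4 (a basis 2-blade squares to minus the product of its generators' squares).
B^2 = -81/4 — since the square is negative, the closed form is circular: l = 9/2, alpha*l = 3*pi/4, so exp(alpha B) = cos(3*pi/4) + (sin(3*pi/4)/(9/2))*B = -sqrt(2)/2 + (sqrt(2)/9)*B.
Answer: -sqrt(2)/2 - sqrt(2)/2*γ12


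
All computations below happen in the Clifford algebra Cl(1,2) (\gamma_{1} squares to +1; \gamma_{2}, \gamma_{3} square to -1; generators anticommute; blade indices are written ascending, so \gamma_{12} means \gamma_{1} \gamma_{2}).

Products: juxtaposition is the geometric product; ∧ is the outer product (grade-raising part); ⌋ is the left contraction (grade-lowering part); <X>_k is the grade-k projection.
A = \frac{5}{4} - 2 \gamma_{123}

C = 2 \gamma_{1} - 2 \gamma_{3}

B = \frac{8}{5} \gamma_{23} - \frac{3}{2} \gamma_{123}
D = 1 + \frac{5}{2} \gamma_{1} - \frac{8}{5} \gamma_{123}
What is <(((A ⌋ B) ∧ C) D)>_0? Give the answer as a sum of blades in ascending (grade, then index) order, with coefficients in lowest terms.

step 1: -3 + 2 \gamma_{23} - \frac{15}{8} \gamma_{123}
step 2: -6 \gamma_{1} + 6 \gamma_{3} + 4 \gamma_{123}
step 3: -\frac{43}{5} - 6 \gamma_{1} + 6 \gamma_{3} + \frac{48}{5} \gamma_{12} - 15 \gamma_{13} + \frac{98}{5} \gamma_{23} + 4 \gamma_{123}
step 4: -\frac{43}{5}
Answer: -\frac{43}{5}


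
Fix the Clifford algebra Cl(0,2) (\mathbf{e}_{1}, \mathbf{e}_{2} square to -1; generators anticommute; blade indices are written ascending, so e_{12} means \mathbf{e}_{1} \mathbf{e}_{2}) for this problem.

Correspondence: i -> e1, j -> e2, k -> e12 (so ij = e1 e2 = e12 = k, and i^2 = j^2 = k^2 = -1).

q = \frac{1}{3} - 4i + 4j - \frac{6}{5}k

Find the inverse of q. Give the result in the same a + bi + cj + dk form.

In blades: q = \frac{1}{3} - 4 e_{1} + 4 e_{2} - \frac{6}{5} e_{12}.
With qbar = \frac{1}{3} + 4 e_{1} - 4 e_{2} + \frac{6}{5} e_{12} (scalar fixed, mapped units negated), q qbar = \frac{7549}{225} (the sum of squared coefficients), so q^-1 = qbar / (\frac{7549}{225}) = \frac{75}{7549} + \frac{900}{7549} e_{1} - \frac{900}{7549} e_{2} + \frac{270}{7549} e_{12}; translating back:
Answer: \frac{75}{7549} + \frac{900}{7549}i - \frac{900}{7549}j + \frac{270}{7549}k


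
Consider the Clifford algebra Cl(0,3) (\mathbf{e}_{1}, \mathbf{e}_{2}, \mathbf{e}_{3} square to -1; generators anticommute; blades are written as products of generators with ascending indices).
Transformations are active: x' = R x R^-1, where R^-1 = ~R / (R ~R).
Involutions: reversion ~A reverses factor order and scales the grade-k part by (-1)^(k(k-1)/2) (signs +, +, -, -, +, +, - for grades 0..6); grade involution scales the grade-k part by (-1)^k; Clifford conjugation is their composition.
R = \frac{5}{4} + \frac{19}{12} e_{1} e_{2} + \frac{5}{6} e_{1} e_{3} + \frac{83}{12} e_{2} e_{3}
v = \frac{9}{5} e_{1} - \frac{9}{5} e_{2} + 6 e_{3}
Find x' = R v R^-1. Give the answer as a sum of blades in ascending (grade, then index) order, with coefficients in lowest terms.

~R = \frac{5}{4} - \frac{19}{12} e_{1} e_{2} - \frac{5}{6} e_{1} e_{3} - \frac{83}{12} e_{2} e_{3}, and R ~R = \frac{2525}{48}, so R^-1 = ~R / (\frac{2525}{48}).
R v = \frac{1}{10} e_{1} - \frac{409}{10} e_{2} - \frac{69}{20} e_{3} + \frac{469}{20} e_{1} e_{2} e_{3}
Answer: \frac{55189}{12625} e_{1} - \frac{2239}{2525} e_{2} - \frac{59998}{12625} e_{3}


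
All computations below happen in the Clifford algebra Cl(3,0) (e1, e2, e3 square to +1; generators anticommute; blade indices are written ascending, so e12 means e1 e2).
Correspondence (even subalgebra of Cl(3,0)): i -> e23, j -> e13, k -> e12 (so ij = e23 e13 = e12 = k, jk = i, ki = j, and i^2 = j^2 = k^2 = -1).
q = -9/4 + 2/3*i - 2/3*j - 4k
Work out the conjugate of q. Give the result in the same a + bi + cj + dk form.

In blades: q = -9/4 - 4*e12 - 2/3*e13 + 2/3*e23.
Quaternion conjugation is reversion on the even subalgebra: the scalar is fixed and every grade-2 blade flips sign, giving -9/4 + 4*e12 + 2/3*e13 - 2/3*e23; translating back:
Answer: -9/4 - 2/3*i + 2/3*j + 4k


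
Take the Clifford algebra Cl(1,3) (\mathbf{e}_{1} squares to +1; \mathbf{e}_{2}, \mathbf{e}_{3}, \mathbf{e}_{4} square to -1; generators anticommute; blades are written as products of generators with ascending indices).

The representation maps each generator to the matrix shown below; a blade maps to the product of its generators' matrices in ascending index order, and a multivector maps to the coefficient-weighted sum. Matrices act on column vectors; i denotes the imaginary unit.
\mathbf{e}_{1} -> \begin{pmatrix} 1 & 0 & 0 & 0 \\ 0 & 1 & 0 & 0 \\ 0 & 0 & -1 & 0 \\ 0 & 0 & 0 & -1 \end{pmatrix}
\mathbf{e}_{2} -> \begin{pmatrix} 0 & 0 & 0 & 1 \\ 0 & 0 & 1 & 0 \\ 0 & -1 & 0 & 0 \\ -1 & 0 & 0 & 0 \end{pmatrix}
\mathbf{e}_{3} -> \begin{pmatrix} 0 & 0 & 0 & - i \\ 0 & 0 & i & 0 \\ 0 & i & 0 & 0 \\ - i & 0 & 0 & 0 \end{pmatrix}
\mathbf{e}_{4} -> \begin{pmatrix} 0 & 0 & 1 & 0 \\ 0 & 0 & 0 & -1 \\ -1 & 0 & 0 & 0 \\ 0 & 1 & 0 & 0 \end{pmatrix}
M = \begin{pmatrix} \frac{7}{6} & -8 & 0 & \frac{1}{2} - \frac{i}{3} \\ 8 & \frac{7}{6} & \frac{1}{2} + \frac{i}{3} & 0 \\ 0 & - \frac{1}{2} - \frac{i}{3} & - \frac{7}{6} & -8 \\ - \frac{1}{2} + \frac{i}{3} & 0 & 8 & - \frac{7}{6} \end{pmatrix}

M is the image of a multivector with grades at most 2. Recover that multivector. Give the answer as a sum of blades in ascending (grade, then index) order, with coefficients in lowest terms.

Method: the blade images are trace-orthogonal — tr(rho(e_A) rho(e_B)^-1) = 4 if A = B and 0 otherwise — and rho(e_A)^-1 = (e_A)^2 * rho(e_A) with (e_A)^2 = +1 or -1, so the coefficient of e_A in the preimage is (e_A)^2 * tr(M rho(e_A))/4.
Nonzero projections over blades of grade <= 2: e_{1}: (e_{1})^2 = +1, tr(M rho(e_{1})) = \frac{14}{3}, coefficient \frac{7}{6}; e_{2}: (e_{2})^2 = -1, tr(M rho(e_{2})) = -2, coefficient \frac{1}{2}; e_{1} e_{3}: (e_{1} e_{3})^2 = +1, tr(M rho(e_{1} e_{3})) = \frac{4}{3}, coefficient \frac{1}{3}; e_{2} e_{4}: (e_{2} e_{4})^2 = -1, tr(M rho(e_{2} e_{4})) = 32, coefficient -8. Every other blade of grade <= 2 projects to 0.
Answer: \frac{7}{6} e_{1} + \frac{1}{2} e_{2} + \frac{1}{3} e_{1} e_{3} - 8 e_{2} e_{4}


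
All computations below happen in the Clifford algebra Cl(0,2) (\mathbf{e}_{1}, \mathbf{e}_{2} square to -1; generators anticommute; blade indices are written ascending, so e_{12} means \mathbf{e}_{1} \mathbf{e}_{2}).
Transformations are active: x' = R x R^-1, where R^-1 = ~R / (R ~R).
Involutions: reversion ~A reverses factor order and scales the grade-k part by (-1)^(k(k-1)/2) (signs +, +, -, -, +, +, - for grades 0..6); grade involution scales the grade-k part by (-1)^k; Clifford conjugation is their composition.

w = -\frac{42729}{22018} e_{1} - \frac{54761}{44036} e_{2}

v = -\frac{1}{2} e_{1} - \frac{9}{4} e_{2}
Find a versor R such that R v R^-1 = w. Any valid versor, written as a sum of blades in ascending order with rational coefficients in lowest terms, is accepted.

Why this works: both vectors square to -\frac{85}{16}, so q(v) = q(w) and R = v + w = -\frac{26869}{11009} e_{1} - \frac{76921}{22018} e_{2} carries v to w — its own direction survives, the complement (v - w)/2 flips.
Answer: -\frac{26869}{11009} e_{1} - \frac{76921}{22018} e_{2}


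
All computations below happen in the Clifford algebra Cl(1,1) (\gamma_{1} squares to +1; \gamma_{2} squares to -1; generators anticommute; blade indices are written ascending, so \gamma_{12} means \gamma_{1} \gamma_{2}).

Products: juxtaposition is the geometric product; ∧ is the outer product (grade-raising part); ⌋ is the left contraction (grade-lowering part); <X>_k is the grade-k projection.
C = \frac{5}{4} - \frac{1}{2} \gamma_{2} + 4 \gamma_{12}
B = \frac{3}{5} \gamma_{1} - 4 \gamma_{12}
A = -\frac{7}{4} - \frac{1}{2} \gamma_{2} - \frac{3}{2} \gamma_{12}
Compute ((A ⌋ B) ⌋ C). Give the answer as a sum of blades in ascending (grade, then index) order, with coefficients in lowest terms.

step 1: 6 + \frac{19}{20} \gamma_{1} + 7 \gamma_{12}
step 2: \frac{71}{2} + \frac{4}{5} \gamma_{2} + 24 \gamma_{12}
Answer: \frac{71}{2} + \frac{4}{5} \gamma_{2} + 24 \gamma_{12}


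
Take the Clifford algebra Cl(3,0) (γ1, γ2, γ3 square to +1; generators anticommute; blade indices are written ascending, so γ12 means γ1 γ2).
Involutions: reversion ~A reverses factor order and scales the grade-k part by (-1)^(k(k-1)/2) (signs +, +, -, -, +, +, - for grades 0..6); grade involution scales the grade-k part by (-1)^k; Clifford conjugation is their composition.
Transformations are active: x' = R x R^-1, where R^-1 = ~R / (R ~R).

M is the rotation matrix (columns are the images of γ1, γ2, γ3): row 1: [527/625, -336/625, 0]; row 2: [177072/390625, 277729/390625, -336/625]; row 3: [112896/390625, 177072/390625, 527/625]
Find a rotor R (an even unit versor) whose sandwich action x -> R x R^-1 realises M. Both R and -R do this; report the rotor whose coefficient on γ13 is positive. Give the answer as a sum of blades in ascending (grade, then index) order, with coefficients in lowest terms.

Method: write R = a + b12*γ12 + b13*γ13 + b23*γ23 with a^2 + b12^2 + b13^2 + b23^2 = 1 (so R^-1 = ~R). Expanding the columns R e_j ~R gives tr M = 4a^2 - 1 and, from the antisymmetric part, M21 - M12 = -4a*b12, M13 - M31 = 4a*b13, M32 - M23 = -4a*b23.
Here tr M = 936479/390625, so a^2 = (1 + tr M)/4 = 331776/390625 and a = ±576/625. Taking a = 576/625: M21 - M12 = 387072/390625, M13 - M31 = -112896/390625, M32 - M23 = 387072/390625, giving b12 = -168/625, b13 = -49/625, b23 = -168/625, i.e. R = 576/625 - 168/625*γ12 - 49/625*γ13 - 168/625*γ23.
Its γ13 coefficient is negative, so report the other preimage -R.
Answer: -576/625 + 168/625*γ12 + 49/625*γ13 + 168/625*γ23. Key observation: the double cover Spin(3) -> SO(3) sends R and -R to the same matrix (trace 936479/390625 here), so the stated sign of the γ13 coefficient is what selects one sheet.


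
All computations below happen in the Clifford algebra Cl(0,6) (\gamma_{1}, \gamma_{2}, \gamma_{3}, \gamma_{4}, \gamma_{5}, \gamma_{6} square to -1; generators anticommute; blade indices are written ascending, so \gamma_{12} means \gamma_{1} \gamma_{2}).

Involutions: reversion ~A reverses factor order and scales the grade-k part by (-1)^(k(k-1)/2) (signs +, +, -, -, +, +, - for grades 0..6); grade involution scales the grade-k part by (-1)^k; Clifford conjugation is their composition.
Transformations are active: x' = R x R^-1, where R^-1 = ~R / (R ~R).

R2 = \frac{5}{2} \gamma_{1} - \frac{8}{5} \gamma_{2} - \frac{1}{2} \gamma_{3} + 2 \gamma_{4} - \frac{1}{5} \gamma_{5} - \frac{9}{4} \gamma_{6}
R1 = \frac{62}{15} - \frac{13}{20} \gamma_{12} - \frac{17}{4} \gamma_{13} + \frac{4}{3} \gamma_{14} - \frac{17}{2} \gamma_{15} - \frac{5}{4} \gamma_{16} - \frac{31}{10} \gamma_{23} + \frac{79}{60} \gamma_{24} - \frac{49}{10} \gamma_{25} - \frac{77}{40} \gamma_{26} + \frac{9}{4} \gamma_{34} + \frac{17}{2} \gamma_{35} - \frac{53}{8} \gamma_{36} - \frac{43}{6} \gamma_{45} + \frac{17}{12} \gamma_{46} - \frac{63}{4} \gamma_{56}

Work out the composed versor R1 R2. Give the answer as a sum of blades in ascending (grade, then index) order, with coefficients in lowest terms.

Distribute over the terms of R2 (each basis-blade product reordered to ascending indices, repeated generators contracted through their squares):
R1 (\frac{5}{2} \gamma_{1}) = \frac{31}{3} \gamma_{1} - \frac{13}{8} \gamma_{2} - \frac{85}{8} \gamma_{3} + \frac{10}{3} \gamma_{4} - \frac{85}{4} \gamma_{5} - \frac{25}{8} \gamma_{6} - \frac{31}{4} \gamma_{123} + \frac{79}{24} \gamma_{124} - \frac{49}{4} \gamma_{125} - \frac{77}{16} \gamma_{126} + \frac{45}{8} \gamma_{134} + \frac{85}{4} \gamma_{135} - \frac{265}{16} \gamma_{136} - \frac{215}{12} \gamma_{145} + \frac{85}{24} \gamma_{146} - \frac{315}{8} \gamma_{156}
R1 (-\frac{8}{5} \gamma_{2}) = -\frac{26}{25} \gamma_{1} - \frac{496}{75} \gamma_{2} + \frac{124}{25} \gamma_{3} - \frac{158}{75} \gamma_{4} + \frac{196}{25} \gamma_{5} + \frac{77}{25} \gamma_{6} - \frac{34}{5} \gamma_{123} + \frac{32}{15} \gamma_{124} - \frac{68}{5} \gamma_{125} - 2 \gamma_{126} - \frac{18}{5} \gamma_{234} - \frac{68}{5} \gamma_{235} + \frac{53}{5} \gamma_{236} + \frac{172}{15} \gamma_{245} - \frac{34}{15} \gamma_{246} + \frac{126}{5} \gamma_{256}
R1 (-\frac{1}{2} \gamma_{3}) = -\frac{17}{8} \gamma_{1} - \frac{31}{20} \gamma_{2} - \frac{31}{15} \gamma_{3} - \frac{9}{8} \gamma_{4} - \frac{17}{4} \gamma_{5} + \frac{53}{16} \gamma_{6} + \frac{13}{40} \gamma_{123} + \frac{2}{3} \gamma_{134} - \frac{17}{4} \gamma_{135} - \frac{5}{8} \gamma_{136} + \frac{79}{120} \gamma_{234} - \frac{49}{20} \gamma_{235} - \frac{77}{80} \gamma_{236} + \frac{43}{12} \gamma_{345} - \frac{17}{24} \gamma_{346} + \frac{63}{8} \gamma_{356}
R1 (2 \gamma_{4}) = -\frac{8}{3} \gamma_{1} - \frac{79}{30} \gamma_{2} - \frac{9}{2} \gamma_{3} + \frac{124}{15} \gamma_{4} - \frac{43}{3} \gamma_{5} + \frac{17}{6} \gamma_{6} - \frac{13}{10} \gamma_{124} - \frac{17}{2} \gamma_{134} + 17 \gamma_{145} + \frac{5}{2} \gamma_{146} - \frac{31}{5} \gamma_{234} + \frac{49}{5} \gamma_{245} + \frac{77}{20} \gamma_{246} - 17 \gamma_{345} + \frac{53}{4} \gamma_{346} - \frac{63}{2} \gamma_{456}
R1 (-\frac{1}{5} \gamma_{5}) = -\frac{17}{10} \gamma_{1} - \frac{49}{50} \gamma_{2} + \frac{17}{10} \gamma_{3} - \frac{43}{30} \gamma_{4} - \frac{62}{75} \gamma_{5} + \frac{63}{20} \gamma_{6} + \frac{13}{100} \gamma_{125} + \frac{17}{20} \gamma_{135} - \frac{4}{15} \gamma_{145} - \frac{1}{4} \gamma_{156} + \frac{31}{50} \gamma_{235} - \frac{79}{300} \gamma_{245} - \frac{77}{200} \gamma_{256} - \frac{9}{20} \gamma_{345} - \frac{53}{40} \gamma_{356} + \frac{17}{60} \gamma_{456}
R1 (-\frac{9}{4} \gamma_{6}) = -\frac{45}{16} \gamma_{1} - \frac{693}{160} \gamma_{2} - \frac{477}{32} \gamma_{3} + \frac{51}{16} \gamma_{4} - \frac{567}{16} \gamma_{5} - \frac{93}{10} \gamma_{6} + \frac{117}{80} \gamma_{126} + \frac{153}{16} \gamma_{136} - 3 \gamma_{146} + \frac{153}{8} \gamma_{156} + \frac{279}{40} \gamma_{236} - \frac{237}{80} \gamma_{246} + \frac{441}{40} \gamma_{256} - \frac{81}{16} \gamma_{346} - \frac{153}{8} \gamma_{356} + \frac{129}{8} \gamma_{456}
Summing the partial products and collecting blades:
Answer: -\frac{13}{1200} \gamma_{1} - \frac{42559}{2400} \gamma_{2} - \frac{61051}{2400} \gamma_{3} + \frac{4049}{400} \gamma_{4} - \frac{27303}{400} \gamma_{5} - \frac{59}{1200} \gamma_{6} - \frac{569}{40} \gamma_{123} + \frac{33}{8} \gamma_{124} - \frac{643}{25} \gamma_{125} - \frac{107}{20} \gamma_{126} - \frac{53}{24} \gamma_{134} + \frac{357}{20} \gamma_{135} - \frac{61}{8} \gamma_{136} - \frac{71}{60} \gamma_{145} + \frac{73}{24} \gamma_{146} - \frac{41}{2} \gamma_{156} - \frac{1097}{120} \gamma_{234} - \frac{1543}{100} \gamma_{235} + \frac{1329}{80} \gamma_{236} + \frac{6301}{300} \gamma_{245} - \frac{331}{240} \gamma_{246} + \frac{896}{25} \gamma_{256} - \frac{208}{15} \gamma_{345} + \frac{359}{48} \gamma_{346} - \frac{503}{40} \gamma_{356} - \frac{1811}{120} \gamma_{456}


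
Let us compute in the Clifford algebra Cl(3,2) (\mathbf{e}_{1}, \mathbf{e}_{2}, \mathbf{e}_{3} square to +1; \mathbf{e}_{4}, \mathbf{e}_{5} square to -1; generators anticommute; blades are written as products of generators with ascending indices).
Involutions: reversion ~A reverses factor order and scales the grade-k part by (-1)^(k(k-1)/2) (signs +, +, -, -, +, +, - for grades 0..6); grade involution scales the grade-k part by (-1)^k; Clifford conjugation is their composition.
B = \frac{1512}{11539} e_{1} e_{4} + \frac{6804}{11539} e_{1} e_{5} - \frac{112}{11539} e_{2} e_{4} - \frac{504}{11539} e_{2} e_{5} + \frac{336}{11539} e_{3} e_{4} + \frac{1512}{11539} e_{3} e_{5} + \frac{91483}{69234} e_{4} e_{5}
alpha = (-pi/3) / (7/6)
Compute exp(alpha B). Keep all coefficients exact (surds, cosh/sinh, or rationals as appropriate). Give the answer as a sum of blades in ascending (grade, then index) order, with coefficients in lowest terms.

B^2 term by term: the squares give (\frac{1512}{11539})^2*(e_{1} e_{4})^2 + (\frac{6804}{11539})^2*(e_{1} e_{5})^2 + (-\frac{112}{11539})^2*(e_{2} e_{4})^2 + (-\frac{504}{11539})^2*(e_{2} e_{5})^2 + (\frac{336}{11539})^2*(e_{3} e_{4})^2 + (\frac{1512}{11539})^2*(e_{3} e_{5})^2 + (\frac{91483}{69234})^2*(e_{4} e_{5})^2 = \frac{2286144}{133148521}*(+1) + \frac{46294416}{133148521}*(+1) + \frac{12544}{133148521}*(+1) + \frac{254016}{133148521}*(+1) + \frac{112896}{133148521}*(+1) + \frac{2286144}{133148521}*(+1) + \frac{8369139289}{4793346756}*(-1) = -\frac{49}{36} (each basis 2-blade squares to minus the product of its generators' squares); cross terms between blades sharing an index anticommute and cancel; the commuting (index-disjoint) pairs give grade-4 terms 2*c*c'*(blade product), which cancel blade by blade — e_{1} e_{2} e_{4} e_{5}: \frac{1524096}{133148521} - \frac{1524096}{133148521} = 0; e_{1} e_{3} e_{4} e_{5}: -\frac{4572288}{133148521} + \frac{4572288}{133148521} = 0; e_{2} e_{3} e_{4} e_{5}: \frac{338688}{133148521} - \frac{338688}{133148521} = 0 — confirming B is simple. So B^2 = -\frac{49}{36}.
B^2 = -\frac{49}{36} — the negative square puts this in the circular regime; l = \frac{7}{6}, alpha*l = - \frac{\pi}{3}, so exp(alpha B) = cos(- \frac{\pi}{3}) + (sin(- \frac{\pi}{3})/(\frac{7}{6}))*B = \frac{1}{2} + (- \frac{3 \sqrt{3}}{7})*B.
Answer: \frac{1}{2} - \frac{648 \sqrt{3}}{11539} e_{1} e_{4} - \frac{2916 \sqrt{3}}{11539} e_{1} e_{5} + \frac{48 \sqrt{3}}{11539} e_{2} e_{4} + \frac{216 \sqrt{3}}{11539} e_{2} e_{5} - \frac{144 \sqrt{3}}{11539} e_{3} e_{4} - \frac{648 \sqrt{3}}{11539} e_{3} e_{5} - \frac{13069 \sqrt{3}}{23078} e_{4} e_{5}


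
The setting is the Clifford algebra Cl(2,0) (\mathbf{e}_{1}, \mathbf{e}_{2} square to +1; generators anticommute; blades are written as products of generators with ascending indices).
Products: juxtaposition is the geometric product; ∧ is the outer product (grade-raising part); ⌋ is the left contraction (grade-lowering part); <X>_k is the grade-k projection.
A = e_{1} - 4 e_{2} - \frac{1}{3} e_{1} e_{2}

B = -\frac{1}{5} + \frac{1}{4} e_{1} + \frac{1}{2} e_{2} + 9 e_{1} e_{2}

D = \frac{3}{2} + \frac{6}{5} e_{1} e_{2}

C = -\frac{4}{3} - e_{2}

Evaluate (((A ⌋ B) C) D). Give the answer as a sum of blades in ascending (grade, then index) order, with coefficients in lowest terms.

step 1: \frac{5}{4} + 36 e_{1} + 9 e_{2}
step 2: -\frac{32}{3} - 48 e_{1} - \frac{53}{4} e_{2} - 36 e_{1} e_{2}
step 3: \frac{136}{5} - \frac{561}{10} e_{1} - \frac{3099}{40} e_{2} - \frac{334}{5} e_{1} e_{2}
Answer: \frac{136}{5} - \frac{561}{10} e_{1} - \frac{3099}{40} e_{2} - \frac{334}{5} e_{1} e_{2}


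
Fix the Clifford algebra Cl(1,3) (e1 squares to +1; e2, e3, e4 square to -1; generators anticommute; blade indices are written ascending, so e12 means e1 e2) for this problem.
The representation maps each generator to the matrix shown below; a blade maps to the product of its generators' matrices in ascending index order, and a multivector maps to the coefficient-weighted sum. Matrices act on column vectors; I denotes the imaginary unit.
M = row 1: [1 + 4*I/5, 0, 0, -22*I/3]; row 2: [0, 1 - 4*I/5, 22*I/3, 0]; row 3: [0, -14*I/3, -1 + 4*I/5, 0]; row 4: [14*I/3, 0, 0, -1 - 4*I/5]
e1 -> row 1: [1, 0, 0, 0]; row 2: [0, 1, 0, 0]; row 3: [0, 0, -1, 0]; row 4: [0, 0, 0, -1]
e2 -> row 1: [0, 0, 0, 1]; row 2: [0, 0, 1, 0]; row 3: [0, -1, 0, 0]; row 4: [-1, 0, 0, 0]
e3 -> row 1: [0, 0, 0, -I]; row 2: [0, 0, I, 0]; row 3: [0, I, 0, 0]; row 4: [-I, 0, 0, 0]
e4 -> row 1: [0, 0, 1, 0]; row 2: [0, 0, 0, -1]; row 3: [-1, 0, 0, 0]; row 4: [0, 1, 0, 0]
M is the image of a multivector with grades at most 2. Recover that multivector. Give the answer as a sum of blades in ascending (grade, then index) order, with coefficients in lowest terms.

Method: the blade images are trace-orthogonal — tr(rho(e_A) rho(e_B)^-1) = 4 if A = B and 0 otherwise — and rho(e_A)^-1 = (e_A)^2 * rho(e_A) with (e_A)^2 = +1 or -1, so the coefficient of e_A in the preimage is (e_A)^2 * tr(M rho(e_A))/4.
Nonzero projections over blades of grade <= 2: e1: (e1)^2 = +1, tr(M rho(e1)) = 4, coefficient 1; e3: (e3)^2 = -1, tr(M rho(e3)) = -16/3, coefficient 4/3; e13: (e13)^2 = +1, tr(M rho(e13)) = 24, coefficient 6; e23: (e23)^2 = -1, tr(M rho(e23)) = 16/5, coefficient -4/5. Every other blade of grade <= 2 projects to 0.
Answer: e1 + 4/3*e3 + 6*e13 - 4/5*e23


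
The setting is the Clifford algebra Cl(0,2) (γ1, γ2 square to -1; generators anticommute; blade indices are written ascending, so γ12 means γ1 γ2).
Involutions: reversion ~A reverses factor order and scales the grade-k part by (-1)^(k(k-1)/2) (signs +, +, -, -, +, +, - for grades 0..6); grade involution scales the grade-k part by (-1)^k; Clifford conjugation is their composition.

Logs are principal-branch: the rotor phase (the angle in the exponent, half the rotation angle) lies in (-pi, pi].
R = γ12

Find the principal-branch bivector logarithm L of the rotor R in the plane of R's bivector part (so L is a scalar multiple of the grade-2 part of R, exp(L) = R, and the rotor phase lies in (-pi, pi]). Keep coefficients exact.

The scalar part of R is 0, which fixes the principal-branch rotor phase; the unit plane is then the bivector part divided by the sine of that phase, and L is that plane scaled by the phase.
Concretely: cos(phase) = 0 gives phase = ±pi/2, and since phase/sin(phase) is even the sign is immaterial: L = (phase/sin(phase)) * <R>_2 = (pi/2) * <R>_2.
Answer: pi/2*γ12


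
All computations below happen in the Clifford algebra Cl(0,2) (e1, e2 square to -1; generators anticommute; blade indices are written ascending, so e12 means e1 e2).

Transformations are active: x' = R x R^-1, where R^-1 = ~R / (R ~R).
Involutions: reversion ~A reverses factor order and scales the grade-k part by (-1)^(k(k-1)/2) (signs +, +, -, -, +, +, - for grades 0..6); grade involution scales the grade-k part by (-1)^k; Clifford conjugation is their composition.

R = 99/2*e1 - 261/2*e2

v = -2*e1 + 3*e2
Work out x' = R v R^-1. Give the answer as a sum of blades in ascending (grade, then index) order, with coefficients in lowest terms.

~R = 99/2*e1 - 261/2*e2, and R ~R = -38961/2, so R^-1 = ~R / (-38961/2).
R v = 981/2 - 225/2*e12
Answer: -237/481*e1 + 1718/481*e2


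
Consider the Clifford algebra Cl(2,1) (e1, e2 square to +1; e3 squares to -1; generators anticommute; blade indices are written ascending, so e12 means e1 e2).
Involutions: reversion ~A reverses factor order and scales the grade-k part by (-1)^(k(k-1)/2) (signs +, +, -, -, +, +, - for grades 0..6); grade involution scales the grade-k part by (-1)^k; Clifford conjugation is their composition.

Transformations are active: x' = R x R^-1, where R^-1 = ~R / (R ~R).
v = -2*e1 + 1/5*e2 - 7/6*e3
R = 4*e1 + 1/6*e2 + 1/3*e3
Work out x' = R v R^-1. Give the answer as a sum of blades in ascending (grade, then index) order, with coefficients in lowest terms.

~R = 4*e1 + 1/6*e2 + 1/3*e3, and R ~R = 191/12, so R^-1 = ~R / (191/12).
R v = -341/45 + 17/15*e12 - 4*e13 - 47/180*e23
Answer: -5182/2865*e1 - 3083/8595*e2 + 14599/17190*e3


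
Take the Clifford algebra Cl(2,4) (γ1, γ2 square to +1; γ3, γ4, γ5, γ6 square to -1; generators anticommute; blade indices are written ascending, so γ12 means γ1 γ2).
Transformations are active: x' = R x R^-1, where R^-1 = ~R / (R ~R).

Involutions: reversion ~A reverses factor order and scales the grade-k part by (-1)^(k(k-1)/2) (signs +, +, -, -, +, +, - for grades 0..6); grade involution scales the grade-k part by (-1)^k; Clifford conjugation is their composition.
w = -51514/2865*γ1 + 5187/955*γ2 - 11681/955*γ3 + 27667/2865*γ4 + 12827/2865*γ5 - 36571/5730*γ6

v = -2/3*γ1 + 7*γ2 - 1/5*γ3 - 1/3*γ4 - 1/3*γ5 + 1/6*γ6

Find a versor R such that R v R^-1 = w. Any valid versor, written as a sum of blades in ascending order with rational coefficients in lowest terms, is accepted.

Equal squares first: v^2 = w^2 = 44239/900. Then v + w = -17808/955*γ1 + 11872/955*γ2 - 11872/955*γ3 + 8904/955*γ4 + 11872/2865*γ5 - 5936/955*γ6 is a versor taking v to w, provided it is invertible.
Answer: -17808/955*γ1 + 11872/955*γ2 - 11872/955*γ3 + 8904/955*γ4 + 11872/2865*γ5 - 5936/955*γ6


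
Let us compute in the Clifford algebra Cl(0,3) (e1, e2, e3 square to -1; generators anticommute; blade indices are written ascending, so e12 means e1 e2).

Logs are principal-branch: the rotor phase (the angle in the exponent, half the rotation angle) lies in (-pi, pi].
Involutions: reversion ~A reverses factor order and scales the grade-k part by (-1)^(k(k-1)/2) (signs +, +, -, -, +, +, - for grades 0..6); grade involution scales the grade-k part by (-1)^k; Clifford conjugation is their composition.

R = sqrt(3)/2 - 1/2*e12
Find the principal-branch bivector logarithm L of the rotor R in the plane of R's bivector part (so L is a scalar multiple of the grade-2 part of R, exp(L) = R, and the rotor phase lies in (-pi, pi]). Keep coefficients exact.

The scalar part of R is sqrt(3)/2, which pins the rotor phase on the principal branch; dividing the bivector part by the sine of that phase recovers the unit plane, and L is the phase times that plane.
Concretely: cos(phase) = sqrt(3)/2 gives phase = ±pi/6, and since phase/sin(phase) is even the sign is immaterial: L = (phase/sin(phase)) * <R>_2 = (pi/3) * <R>_2.
Answer: -pi/6*e12


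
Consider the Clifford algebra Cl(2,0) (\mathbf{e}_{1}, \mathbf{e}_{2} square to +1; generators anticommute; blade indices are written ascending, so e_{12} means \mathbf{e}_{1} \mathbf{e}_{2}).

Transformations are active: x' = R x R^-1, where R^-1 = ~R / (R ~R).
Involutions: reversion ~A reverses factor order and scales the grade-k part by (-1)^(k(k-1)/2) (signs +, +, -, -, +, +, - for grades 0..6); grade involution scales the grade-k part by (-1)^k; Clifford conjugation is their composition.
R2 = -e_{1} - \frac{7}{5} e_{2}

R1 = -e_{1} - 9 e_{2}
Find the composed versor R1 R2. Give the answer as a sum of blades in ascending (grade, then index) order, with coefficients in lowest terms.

Distribute over the terms of R1 (each basis-blade product reordered to ascending indices, repeated generators contracted through their squares):
(-e_{1}) R2 = 1 + \frac{7}{5} e_{12}
(-9 e_{2}) R2 = \frac{63}{5} - 9 e_{12}
Summing the partial products and collecting blades:
Answer: \frac{68}{5} - \frac{38}{5} e_{12}


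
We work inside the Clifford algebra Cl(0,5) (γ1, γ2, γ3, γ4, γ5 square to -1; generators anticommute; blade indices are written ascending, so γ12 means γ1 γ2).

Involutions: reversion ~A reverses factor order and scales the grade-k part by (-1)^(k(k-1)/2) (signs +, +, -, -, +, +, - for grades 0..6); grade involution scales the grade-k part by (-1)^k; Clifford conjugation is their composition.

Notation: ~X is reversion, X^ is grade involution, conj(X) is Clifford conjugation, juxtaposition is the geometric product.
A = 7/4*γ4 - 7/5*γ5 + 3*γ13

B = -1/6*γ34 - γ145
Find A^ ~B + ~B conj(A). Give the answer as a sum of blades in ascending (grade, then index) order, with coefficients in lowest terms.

first term: -7/24*γ3 - 19/10*γ14 - 7/4*γ15 + 97/30*γ345
second term: 7/24*γ3 - 19/10*γ14 - 7/4*γ15 + 97/30*γ345
Answer: -19/5*γ14 - 7/2*γ15 + 97/15*γ345


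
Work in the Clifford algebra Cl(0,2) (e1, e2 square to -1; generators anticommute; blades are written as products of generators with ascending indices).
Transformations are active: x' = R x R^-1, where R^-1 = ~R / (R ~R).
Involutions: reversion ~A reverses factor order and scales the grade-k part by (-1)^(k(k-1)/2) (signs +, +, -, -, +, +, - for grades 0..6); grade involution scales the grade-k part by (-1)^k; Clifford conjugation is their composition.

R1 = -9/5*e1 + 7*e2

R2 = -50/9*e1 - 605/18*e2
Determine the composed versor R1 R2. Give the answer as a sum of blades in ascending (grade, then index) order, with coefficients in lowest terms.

Distribute over the terms of R1 (each basis-blade product reordered to ascending indices, repeated generators contracted through their squares):
(-9/5*e1) R2 = -10 + 121/2*e1 e2
(7*e2) R2 = 4235/18 + 350/9*e1 e2
Summing the partial products and collecting blades:
Answer: 4055/18 + 1789/18*e1 e2


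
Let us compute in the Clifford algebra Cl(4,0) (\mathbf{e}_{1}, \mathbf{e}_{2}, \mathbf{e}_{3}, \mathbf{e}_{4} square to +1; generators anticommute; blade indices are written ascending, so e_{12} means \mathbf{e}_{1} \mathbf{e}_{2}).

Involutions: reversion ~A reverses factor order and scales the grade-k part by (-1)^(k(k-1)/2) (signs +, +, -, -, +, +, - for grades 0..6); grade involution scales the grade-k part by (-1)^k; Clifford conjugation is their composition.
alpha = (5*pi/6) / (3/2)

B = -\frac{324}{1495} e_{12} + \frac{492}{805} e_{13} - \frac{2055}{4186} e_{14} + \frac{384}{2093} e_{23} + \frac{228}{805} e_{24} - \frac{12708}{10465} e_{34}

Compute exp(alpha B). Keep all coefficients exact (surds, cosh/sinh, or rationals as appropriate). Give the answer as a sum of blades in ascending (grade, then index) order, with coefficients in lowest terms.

B^2 term by term: the squares give (-\frac{324}{1495})^2*(e_{12})^2 + (\frac{492}{805})^2*(e_{13})^2 + (-\frac{2055}{4186})^2*(e_{14})^2 + (\frac{384}{2093})^2*(e_{23})^2 + (\frac{228}{805})^2*(e_{24})^2 + (-\frac{12708}{10465})^2*(e_{34})^2 = \frac{104976}{2235025}*(-1) + \frac{242064}{648025}*(-1) + \frac{4223025}{17522596}*(-1) + \frac{147456}{4380649}*(-1) + \frac{51984}{648025}*(-1) + \frac{161493264}{109516225}*(-1) = -\frac{9}{4} (each basis 2-blade squares to minus the product of its generators' squares); cross terms between blades sharing an index anticommute and cancel; the commuting (index-disjoint) pairs give grade-4 terms 2*c*c'*(blade product), which cancel blade by blade — e_{1234}: \frac{8234784}{15645175} - \frac{224352}{648025} - \frac{789120}{4380649} = 0 — confirming B is simple. So B^2 = -\frac{9}{4}.
B^2 = -\frac{9}{4} — the series telescopes trigonometrically here: l = \frac{3}{2}, alpha*l = \frac{5 \pi}{6}, so exp(alpha B) = cos(\frac{5 \pi}{6}) + (sin(\frac{5 \pi}{6})/(\frac{3}{2}))*B = - \frac{\sqrt{3}}{2} + (\frac{1}{3})*B.
Answer: - \frac{\sqrt{3}}{2} - \frac{108}{1495} e_{12} + \frac{164}{805} e_{13} - \frac{685}{4186} e_{14} + \frac{128}{2093} e_{23} + \frac{76}{805} e_{24} - \frac{4236}{10465} e_{34}
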